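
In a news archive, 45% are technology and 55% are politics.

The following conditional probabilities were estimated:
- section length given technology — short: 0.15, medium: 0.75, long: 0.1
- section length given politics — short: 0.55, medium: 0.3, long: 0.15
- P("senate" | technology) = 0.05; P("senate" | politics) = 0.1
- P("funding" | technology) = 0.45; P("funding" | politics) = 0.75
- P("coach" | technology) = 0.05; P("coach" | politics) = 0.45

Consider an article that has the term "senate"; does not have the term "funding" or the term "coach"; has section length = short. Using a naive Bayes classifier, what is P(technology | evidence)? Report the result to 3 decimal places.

technology: 0.45 × 0.15 × 0.05 × (1−0.45) × (1−0.05) = 0.0017634375
politics: 0.55 × 0.55 × 0.1 × (1−0.75) × (1−0.45) = 0.004159375
P(technology | x) = 0.0017634375 / 0.0059228125 ≈ 0.298

0.298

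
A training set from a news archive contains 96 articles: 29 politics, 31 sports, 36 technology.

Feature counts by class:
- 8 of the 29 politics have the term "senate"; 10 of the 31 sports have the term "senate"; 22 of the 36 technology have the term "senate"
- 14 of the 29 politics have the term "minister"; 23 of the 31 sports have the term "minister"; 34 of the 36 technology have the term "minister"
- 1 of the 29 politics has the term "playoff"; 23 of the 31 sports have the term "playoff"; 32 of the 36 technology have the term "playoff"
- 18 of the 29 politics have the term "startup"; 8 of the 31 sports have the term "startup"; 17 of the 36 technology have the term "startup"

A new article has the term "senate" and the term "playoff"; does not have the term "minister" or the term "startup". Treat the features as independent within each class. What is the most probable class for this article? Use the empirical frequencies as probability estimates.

politics: (29/96) × (8/29) × (15/29) × (1/29) × (11/29) ≈ 0.000563779
sports: (31/96) × (10/31) × (8/31) × (23/31) × (23/31) ≈ 0.0147975
technology: (36/96) × (22/36) × (2/36) × (32/36) × (19/36) ≈ 0.00597279
Highest score → sports.

sports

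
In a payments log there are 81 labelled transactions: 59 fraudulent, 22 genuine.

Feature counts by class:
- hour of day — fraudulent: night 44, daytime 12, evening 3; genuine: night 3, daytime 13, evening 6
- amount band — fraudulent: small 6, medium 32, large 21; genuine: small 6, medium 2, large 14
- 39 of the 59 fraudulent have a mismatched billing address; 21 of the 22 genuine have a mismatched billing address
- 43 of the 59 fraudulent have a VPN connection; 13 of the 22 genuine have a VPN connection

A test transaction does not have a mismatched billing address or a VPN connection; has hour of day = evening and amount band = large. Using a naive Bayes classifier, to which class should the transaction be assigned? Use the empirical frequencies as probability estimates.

fraudulent: (59/81) × (3/59) × (21/59) × (20/59) × (16/59) ≈ 0.00121185
genuine: (22/81) × (6/22) × (14/22) × (1/22) × (9/22) ≈ 0.000876534
Highest score → fraudulent.

fraudulent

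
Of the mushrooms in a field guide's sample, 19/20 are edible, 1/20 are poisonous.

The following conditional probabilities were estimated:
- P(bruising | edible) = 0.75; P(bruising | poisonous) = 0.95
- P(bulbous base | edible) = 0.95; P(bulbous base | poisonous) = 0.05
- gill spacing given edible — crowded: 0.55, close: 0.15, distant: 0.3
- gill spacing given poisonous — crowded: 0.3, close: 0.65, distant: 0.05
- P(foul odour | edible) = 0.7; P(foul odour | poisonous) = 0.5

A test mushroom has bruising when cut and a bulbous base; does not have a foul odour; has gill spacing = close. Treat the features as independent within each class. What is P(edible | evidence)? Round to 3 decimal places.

edible: 0.95 × 0.75 × 0.95 × 0.15 × (1−0.7) = 0.030459375
poisonous: 0.05 × 0.95 × 0.05 × 0.65 × (1−0.5) = 0.000771875
P(edible | x) = 0.030459375 / 0.03123125 ≈ 0.975

0.975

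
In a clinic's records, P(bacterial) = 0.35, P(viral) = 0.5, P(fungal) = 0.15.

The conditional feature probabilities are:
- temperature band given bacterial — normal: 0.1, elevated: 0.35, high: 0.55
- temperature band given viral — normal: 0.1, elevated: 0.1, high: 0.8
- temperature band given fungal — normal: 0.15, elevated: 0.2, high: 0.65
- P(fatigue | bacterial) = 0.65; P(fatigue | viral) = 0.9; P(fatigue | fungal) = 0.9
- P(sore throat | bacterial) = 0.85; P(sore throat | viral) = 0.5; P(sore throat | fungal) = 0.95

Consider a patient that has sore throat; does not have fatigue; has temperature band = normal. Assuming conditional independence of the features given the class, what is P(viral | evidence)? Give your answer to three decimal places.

bacterial: 0.35 × 0.1 × (1−0.65) × 0.85 = 0.0104125
viral: 0.5 × 0.1 × (1−0.9) × 0.5 = 0.0025
fungal: 0.15 × 0.15 × (1−0.9) × 0.95 = 0.0021375
P(viral | x) = 0.0025 / 0.01505 ≈ 0.166

0.166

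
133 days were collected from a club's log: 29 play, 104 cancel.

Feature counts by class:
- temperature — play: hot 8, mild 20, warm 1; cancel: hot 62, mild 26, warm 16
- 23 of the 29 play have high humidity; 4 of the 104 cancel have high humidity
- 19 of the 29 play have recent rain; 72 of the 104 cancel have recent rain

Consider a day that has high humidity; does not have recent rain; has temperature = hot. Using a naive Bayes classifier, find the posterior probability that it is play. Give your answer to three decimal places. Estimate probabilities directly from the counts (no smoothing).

0.749

play: (29/133) × (8/29) × (23/29) × (10/29) ≈ 0.0164502
cancel: (104/133) × (62/104) × (4/104) × (32/104) ≈ 0.00551675
P(play | x) = 0.0164502 / 0.02196695 ≈ 0.749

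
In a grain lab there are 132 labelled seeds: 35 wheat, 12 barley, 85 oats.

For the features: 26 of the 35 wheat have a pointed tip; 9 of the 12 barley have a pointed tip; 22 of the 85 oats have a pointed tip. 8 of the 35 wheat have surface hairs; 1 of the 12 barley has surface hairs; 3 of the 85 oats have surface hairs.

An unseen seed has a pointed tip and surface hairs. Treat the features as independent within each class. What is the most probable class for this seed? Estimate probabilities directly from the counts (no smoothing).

wheat

wheat: (35/132) × (26/35) × (8/35) ≈ 0.0450216
barley: (12/132) × (9/12) × (1/12) ≈ 0.00568182
oats: (85/132) × (22/85) × (3/85) ≈ 0.00588235
Highest score → wheat.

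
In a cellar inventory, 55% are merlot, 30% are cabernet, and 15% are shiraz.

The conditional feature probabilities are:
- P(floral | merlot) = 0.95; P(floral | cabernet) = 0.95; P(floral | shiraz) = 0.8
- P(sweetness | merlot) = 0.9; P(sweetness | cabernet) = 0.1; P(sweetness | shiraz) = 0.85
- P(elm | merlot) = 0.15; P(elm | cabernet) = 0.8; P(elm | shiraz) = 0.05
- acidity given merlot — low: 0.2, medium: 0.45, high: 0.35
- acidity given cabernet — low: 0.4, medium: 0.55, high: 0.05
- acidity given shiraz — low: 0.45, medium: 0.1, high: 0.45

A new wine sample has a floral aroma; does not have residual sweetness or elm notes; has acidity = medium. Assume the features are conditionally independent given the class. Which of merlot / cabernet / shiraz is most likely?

merlot: 0.55 × 0.95 × (1−0.9) × (1−0.15) × 0.45 = 0.019985625
cabernet: 0.3 × 0.95 × (1−0.1) × (1−0.8) × 0.55 = 0.028215
shiraz: 0.15 × 0.8 × (1−0.85) × (1−0.05) × 0.1 = 0.00171
Highest score → cabernet.

cabernet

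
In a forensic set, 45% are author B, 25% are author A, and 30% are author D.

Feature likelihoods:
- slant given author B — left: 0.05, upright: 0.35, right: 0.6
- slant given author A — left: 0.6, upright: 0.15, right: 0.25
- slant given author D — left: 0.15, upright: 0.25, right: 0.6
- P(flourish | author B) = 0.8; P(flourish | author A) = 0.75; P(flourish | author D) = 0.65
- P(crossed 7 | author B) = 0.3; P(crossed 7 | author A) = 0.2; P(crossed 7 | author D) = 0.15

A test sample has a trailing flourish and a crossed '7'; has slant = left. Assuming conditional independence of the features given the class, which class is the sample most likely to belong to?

author A

author B: 0.45 × 0.05 × 0.8 × 0.3 = 0.0054
author A: 0.25 × 0.6 × 0.75 × 0.2 = 0.0225
author D: 0.3 × 0.15 × 0.65 × 0.15 = 0.0043875
Highest score → author A.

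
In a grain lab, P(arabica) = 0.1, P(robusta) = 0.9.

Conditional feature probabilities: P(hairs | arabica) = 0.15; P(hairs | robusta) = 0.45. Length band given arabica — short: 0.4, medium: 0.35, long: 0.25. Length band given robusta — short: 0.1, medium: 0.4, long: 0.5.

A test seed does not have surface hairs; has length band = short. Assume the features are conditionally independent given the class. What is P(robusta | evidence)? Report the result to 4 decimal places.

arabica: 0.1 × (1−0.15) × 0.4 = 0.034
robusta: 0.9 × (1−0.45) × 0.1 = 0.0495
P(robusta | x) = 0.0495 / 0.0835 ≈ 0.5928

0.5928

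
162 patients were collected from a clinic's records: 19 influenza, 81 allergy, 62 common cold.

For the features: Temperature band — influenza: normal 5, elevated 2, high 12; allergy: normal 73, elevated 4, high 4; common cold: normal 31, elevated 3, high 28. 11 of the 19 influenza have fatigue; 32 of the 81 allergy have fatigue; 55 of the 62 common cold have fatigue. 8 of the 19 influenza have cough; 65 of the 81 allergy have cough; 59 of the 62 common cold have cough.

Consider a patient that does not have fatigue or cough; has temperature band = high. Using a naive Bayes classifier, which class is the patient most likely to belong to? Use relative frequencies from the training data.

influenza

influenza: (19/162) × (12/19) × (8/19) × (11/19) ≈ 0.0180568
allergy: (81/162) × (4/81) × (49/81) × (16/81) ≈ 0.00295047
common cold: (62/162) × (28/62) × (7/62) × (3/62) ≈ 0.000944232
Highest score → influenza.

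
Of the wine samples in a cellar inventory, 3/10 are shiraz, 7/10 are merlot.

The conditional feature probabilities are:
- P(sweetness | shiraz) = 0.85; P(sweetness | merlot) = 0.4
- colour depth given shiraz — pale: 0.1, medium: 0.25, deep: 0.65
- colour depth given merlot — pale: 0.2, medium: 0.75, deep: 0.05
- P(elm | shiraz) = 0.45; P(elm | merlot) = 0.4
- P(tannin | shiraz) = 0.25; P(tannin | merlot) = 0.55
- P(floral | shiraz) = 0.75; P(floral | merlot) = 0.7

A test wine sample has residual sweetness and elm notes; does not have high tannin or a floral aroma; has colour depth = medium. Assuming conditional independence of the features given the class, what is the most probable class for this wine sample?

shiraz: 0.3 × 0.85 × 0.25 × 0.45 × (1−0.25) × (1−0.75) = 0.00537890625
merlot: 0.7 × 0.4 × 0.75 × 0.4 × (1−0.55) × (1−0.7) = 0.01134
Highest score → merlot.

merlot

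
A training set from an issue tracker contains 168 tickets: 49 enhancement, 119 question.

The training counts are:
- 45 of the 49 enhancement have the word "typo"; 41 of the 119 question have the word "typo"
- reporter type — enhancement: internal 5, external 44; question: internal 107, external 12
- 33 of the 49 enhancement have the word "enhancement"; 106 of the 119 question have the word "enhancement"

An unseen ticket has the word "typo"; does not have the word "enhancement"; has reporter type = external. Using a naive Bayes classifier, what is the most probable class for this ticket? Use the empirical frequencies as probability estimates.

enhancement

enhancement: (49/168) × (45/49) × (44/49) × (16/49) ≈ 0.0785387
question: (119/168) × (41/119) × (12/119) × (13/119) ≈ 0.00268847
Highest score → enhancement.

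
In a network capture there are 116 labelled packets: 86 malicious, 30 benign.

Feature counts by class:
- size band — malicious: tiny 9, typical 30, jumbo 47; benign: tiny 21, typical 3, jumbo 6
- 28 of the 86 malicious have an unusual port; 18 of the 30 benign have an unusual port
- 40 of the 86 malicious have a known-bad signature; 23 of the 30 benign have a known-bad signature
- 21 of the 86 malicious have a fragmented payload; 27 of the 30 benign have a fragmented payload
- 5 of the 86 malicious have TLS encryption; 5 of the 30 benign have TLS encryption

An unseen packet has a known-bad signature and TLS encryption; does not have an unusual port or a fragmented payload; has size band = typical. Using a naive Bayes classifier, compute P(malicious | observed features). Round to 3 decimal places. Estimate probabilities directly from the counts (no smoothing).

malicious: (86/116) × (30/86) × (58/86) × (40/86) × (65/86) × (5/86) ≈ 0.00356485
benign: (30/116) × (3/30) × (12/30) × (23/30) × (3/30) × (5/30) ≈ 0.000132184
P(malicious | x) = 0.00356485 / 0.003697034 ≈ 0.964

0.964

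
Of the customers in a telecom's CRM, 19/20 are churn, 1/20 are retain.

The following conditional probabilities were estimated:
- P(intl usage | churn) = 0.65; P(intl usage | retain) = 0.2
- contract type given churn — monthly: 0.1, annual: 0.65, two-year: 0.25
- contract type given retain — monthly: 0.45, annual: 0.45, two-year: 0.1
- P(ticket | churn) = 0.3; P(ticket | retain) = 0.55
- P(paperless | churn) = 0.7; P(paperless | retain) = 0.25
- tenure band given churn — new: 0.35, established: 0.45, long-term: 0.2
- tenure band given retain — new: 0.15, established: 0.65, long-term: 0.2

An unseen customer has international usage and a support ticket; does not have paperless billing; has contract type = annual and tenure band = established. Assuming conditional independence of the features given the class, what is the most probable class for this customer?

churn

churn: 0.95 × 0.65 × 0.65 × 0.3 × (1−0.7) × 0.45 = 0.0162556875
retain: 0.05 × 0.2 × 0.45 × 0.55 × (1−0.25) × 0.65 = 0.0012065625
Highest score → churn.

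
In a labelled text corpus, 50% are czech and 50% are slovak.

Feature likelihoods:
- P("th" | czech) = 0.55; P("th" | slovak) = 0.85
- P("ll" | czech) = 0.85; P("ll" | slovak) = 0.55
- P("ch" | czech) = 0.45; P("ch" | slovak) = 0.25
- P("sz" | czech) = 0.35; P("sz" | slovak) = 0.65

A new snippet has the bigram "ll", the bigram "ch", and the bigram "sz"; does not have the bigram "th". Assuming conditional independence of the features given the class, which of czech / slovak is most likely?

czech: 0.5 × (1−0.55) × 0.85 × 0.45 × 0.35 = 0.030121875
slovak: 0.5 × (1−0.85) × 0.55 × 0.25 × 0.65 = 0.006703125
Highest score → czech.

czech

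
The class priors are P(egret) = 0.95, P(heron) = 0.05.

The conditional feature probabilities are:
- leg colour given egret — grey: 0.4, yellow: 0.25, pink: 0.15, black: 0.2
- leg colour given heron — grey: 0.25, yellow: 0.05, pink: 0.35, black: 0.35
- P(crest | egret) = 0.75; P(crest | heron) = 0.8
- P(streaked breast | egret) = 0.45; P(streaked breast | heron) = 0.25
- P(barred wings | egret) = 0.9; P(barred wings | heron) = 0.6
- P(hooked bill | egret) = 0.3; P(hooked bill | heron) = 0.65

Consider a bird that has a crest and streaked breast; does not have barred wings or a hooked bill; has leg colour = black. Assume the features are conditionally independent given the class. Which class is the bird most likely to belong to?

egret: 0.95 × 0.2 × 0.75 × 0.45 × (1−0.9) × (1−0.3) = 0.00448875
heron: 0.05 × 0.35 × 0.8 × 0.25 × (1−0.6) × (1−0.65) = 0.00049
Highest score → egret.

egret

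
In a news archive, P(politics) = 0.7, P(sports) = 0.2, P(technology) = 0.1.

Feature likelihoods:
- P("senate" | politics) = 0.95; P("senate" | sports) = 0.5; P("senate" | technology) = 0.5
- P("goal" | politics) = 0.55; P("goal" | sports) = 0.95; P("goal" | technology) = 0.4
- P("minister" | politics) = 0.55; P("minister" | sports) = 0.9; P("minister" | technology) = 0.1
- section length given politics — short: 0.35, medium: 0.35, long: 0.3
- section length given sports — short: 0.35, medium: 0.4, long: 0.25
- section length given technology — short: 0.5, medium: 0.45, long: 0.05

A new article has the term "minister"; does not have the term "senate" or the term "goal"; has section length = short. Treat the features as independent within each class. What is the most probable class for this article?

politics: 0.7 × (1−0.95) × (1−0.55) × 0.55 × 0.35 = 0.003031875
sports: 0.2 × (1−0.5) × (1−0.95) × 0.9 × 0.35 = 0.001575
technology: 0.1 × (1−0.5) × (1−0.4) × 0.1 × 0.5 = 0.0015
Highest score → politics.

politics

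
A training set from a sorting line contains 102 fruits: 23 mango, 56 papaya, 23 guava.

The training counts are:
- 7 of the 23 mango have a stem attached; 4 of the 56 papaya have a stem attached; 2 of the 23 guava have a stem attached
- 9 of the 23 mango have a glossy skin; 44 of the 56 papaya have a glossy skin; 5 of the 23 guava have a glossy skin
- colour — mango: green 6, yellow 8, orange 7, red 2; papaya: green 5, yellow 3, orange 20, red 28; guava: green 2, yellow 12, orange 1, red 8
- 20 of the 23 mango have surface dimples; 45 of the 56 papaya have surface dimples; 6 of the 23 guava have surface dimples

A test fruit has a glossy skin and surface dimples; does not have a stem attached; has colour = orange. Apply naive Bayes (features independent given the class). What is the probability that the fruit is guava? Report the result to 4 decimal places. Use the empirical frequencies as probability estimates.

mango: (23/102) × (16/23) × (9/23) × (7/23) × (20/23) ≈ 0.0162445
papaya: (56/102) × (52/56) × (44/56) × (20/56) × (45/56) ≈ 0.114957
guava: (23/102) × (21/23) × (5/23) × (1/23) × (6/23) ≈ 0.000507641
P(guava | x) = 0.000507641 / 0.131709141 ≈ 0.0039

0.0039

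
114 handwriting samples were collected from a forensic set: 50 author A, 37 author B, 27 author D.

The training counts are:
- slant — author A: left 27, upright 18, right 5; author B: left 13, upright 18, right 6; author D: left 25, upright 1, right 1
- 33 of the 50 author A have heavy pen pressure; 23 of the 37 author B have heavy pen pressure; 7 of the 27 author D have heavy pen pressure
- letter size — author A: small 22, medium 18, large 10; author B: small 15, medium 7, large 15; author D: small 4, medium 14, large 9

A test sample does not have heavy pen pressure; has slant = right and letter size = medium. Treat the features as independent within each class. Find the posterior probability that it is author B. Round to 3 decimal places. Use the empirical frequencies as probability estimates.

author A: (50/114) × (5/50) × (17/50) × (18/50) ≈ 0.00536842
author B: (37/114) × (6/37) × (14/37) × (7/37) ≈ 0.00376764
author D: (27/114) × (1/27) × (20/27) × (14/27) ≈ 0.00336919
P(author B | x) = 0.00376764 / 0.01250525 ≈ 0.301

0.301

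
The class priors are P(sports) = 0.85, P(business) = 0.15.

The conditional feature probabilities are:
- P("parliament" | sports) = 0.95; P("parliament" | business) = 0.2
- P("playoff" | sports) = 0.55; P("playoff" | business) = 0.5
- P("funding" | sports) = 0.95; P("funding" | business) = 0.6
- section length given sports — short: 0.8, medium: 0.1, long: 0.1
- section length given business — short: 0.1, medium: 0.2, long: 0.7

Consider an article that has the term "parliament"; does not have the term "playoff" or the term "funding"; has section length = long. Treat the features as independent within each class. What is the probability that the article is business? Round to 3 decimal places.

0.698

sports: 0.85 × 0.95 × (1−0.55) × (1−0.95) × 0.1 = 0.001816875
business: 0.15 × 0.2 × (1−0.5) × (1−0.6) × 0.7 = 0.0042
P(business | x) = 0.0042 / 0.006016875 ≈ 0.698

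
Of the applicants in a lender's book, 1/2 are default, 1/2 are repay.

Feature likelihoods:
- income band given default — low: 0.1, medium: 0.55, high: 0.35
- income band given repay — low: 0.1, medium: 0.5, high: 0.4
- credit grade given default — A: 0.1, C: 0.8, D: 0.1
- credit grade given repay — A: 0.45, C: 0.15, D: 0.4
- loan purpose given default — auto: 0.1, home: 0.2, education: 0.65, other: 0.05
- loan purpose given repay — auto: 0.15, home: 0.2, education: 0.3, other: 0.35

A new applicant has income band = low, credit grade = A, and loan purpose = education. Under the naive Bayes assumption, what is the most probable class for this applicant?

default: 0.5 × 0.1 × 0.1 × 0.65 = 0.00325
repay: 0.5 × 0.1 × 0.45 × 0.3 = 0.00675
Highest score → repay.

repay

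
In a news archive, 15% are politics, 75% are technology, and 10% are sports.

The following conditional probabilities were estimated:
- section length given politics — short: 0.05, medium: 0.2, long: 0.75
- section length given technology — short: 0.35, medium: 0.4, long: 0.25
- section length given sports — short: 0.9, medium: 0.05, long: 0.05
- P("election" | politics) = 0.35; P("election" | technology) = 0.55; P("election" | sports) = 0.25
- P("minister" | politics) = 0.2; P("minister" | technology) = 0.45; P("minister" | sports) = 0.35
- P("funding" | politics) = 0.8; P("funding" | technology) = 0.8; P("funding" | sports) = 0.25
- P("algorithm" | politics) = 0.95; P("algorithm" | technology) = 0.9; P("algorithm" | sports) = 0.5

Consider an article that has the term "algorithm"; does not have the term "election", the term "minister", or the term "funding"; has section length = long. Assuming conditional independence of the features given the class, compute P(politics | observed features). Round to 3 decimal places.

politics: 0.15 × 0.75 × (1−0.35) × (1−0.2) × (1−0.8) × 0.95 = 0.011115
technology: 0.75 × 0.25 × (1−0.55) × (1−0.45) × (1−0.8) × 0.9 = 0.008353125
sports: 0.1 × 0.05 × (1−0.25) × (1−0.35) × (1−0.25) × 0.5 = 0.0009140625
P(politics | x) = 0.011115 / 0.0203821875 ≈ 0.545

0.545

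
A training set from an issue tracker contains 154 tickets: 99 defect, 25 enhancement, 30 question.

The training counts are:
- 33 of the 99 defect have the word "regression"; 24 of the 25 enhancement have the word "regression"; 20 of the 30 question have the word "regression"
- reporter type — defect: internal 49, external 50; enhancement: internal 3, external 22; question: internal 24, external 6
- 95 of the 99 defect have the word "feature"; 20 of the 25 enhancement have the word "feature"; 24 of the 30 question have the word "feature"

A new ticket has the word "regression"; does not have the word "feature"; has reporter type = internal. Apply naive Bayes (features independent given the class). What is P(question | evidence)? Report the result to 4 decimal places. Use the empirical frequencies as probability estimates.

0.7214

defect: (99/154) × (33/99) × (49/99) × (4/99) ≈ 0.00428528
enhancement: (25/154) × (24/25) × (3/25) × (5/25) ≈ 0.00374026
question: (30/154) × (20/30) × (24/30) × (6/30) ≈ 0.0207792
P(question | x) = 0.0207792 / 0.02880474 ≈ 0.7214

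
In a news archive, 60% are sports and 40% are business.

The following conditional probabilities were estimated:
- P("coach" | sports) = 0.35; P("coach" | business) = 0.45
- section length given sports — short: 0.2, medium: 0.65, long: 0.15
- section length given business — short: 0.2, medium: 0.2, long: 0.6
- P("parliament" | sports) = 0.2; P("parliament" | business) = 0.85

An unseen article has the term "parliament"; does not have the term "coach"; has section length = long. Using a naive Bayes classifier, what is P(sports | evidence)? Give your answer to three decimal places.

sports: 0.6 × (1−0.35) × 0.15 × 0.2 = 0.0117
business: 0.4 × (1−0.45) × 0.6 × 0.85 = 0.1122
P(sports | x) = 0.0117 / 0.1239 ≈ 0.094

0.094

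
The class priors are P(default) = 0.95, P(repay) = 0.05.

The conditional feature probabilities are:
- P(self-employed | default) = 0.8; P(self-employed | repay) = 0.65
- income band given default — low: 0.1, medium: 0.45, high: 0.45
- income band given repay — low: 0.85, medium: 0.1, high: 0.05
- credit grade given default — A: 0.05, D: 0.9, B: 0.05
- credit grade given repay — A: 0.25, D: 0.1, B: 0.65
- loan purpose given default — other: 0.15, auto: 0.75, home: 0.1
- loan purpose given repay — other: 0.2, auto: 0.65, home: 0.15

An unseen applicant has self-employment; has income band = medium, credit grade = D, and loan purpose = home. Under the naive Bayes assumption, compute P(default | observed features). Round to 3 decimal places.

0.998

default: 0.95 × 0.8 × 0.45 × 0.9 × 0.1 = 0.03078
repay: 0.05 × 0.65 × 0.1 × 0.1 × 0.15 = 0.00004875
P(default | x) = 0.03078 / 0.03082875 ≈ 0.998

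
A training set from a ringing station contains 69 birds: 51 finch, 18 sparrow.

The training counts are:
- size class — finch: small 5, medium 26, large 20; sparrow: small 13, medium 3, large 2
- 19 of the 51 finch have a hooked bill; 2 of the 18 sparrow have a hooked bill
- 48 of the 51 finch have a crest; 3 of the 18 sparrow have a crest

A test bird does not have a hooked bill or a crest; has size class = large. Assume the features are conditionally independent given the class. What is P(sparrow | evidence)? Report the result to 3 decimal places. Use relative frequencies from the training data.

finch: (51/69) × (20/51) × (32/51) × (3/51) ≈ 0.0106982
sparrow: (18/69) × (2/18) × (16/18) × (15/18) ≈ 0.0214707
P(sparrow | x) = 0.0214707 / 0.0321689 ≈ 0.667

0.667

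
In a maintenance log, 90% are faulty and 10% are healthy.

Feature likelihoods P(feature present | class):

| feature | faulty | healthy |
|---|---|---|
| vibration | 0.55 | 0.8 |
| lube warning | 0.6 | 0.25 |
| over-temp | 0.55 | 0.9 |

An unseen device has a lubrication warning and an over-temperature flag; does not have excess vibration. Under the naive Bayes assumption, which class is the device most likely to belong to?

faulty: 0.9 × (1−0.55) × 0.6 × 0.55 = 0.13365
healthy: 0.1 × (1−0.8) × 0.25 × 0.9 = 0.0045
Highest score → faulty.

faulty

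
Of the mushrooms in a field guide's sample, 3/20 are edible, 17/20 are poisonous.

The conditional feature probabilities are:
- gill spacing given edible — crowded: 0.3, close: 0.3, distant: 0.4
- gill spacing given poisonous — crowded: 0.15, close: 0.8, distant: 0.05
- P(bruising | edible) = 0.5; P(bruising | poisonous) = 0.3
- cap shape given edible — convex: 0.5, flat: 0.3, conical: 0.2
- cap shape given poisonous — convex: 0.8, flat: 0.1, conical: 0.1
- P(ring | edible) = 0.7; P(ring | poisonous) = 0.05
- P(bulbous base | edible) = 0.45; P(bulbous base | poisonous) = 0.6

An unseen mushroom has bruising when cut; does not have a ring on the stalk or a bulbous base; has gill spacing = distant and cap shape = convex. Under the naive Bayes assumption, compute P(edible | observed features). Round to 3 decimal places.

0.390

edible: 0.15 × 0.4 × 0.5 × 0.5 × (1−0.7) × (1−0.45) = 0.002475
poisonous: 0.85 × 0.05 × 0.3 × 0.8 × (1−0.05) × (1−0.6) = 0.003876
P(edible | x) = 0.002475 / 0.006351 ≈ 0.390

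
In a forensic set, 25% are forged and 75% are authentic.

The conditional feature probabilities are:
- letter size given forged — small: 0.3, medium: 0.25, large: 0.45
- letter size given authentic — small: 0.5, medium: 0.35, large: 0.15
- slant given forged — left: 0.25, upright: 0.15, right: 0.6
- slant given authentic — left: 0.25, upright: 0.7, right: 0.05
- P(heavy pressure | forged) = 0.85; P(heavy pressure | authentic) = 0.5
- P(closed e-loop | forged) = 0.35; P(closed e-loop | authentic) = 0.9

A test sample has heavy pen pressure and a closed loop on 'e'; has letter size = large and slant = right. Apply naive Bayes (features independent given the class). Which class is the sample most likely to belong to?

forged

forged: 0.25 × 0.45 × 0.6 × 0.85 × 0.35 = 0.02008125
authentic: 0.75 × 0.15 × 0.05 × 0.5 × 0.9 = 0.00253125
Highest score → forged.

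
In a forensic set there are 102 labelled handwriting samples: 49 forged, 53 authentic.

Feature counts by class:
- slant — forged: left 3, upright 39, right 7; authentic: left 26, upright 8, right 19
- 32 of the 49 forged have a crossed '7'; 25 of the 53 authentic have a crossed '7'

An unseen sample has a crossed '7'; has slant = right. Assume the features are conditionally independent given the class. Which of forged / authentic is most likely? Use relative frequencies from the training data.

forged: (49/102) × (7/49) × (32/49) ≈ 0.0448179
authentic: (53/102) × (19/53) × (25/53) ≈ 0.0878653
Highest score → authentic.

authentic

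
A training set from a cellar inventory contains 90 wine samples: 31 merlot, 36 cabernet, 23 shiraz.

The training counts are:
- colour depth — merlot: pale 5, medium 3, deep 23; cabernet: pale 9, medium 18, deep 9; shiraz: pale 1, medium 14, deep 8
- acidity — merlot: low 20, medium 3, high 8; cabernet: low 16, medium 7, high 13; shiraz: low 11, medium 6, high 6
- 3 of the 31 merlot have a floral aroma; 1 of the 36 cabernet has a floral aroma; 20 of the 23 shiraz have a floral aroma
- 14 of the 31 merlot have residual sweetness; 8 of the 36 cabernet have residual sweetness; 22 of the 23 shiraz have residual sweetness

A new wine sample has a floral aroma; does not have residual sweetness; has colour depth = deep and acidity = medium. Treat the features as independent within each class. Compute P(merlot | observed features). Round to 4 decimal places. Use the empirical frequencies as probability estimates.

merlot: (31/90) × (23/31) × (3/31) × (3/31) × (17/31) ≈ 0.00131248
cabernet: (36/90) × (9/36) × (7/36) × (1/36) × (28/36) ≈ 0.000420096
shiraz: (23/90) × (8/23) × (6/23) × (20/23) × (1/23) ≈ 0.000876688
P(merlot | x) = 0.00131248 / 0.002609264 ≈ 0.5030

0.5030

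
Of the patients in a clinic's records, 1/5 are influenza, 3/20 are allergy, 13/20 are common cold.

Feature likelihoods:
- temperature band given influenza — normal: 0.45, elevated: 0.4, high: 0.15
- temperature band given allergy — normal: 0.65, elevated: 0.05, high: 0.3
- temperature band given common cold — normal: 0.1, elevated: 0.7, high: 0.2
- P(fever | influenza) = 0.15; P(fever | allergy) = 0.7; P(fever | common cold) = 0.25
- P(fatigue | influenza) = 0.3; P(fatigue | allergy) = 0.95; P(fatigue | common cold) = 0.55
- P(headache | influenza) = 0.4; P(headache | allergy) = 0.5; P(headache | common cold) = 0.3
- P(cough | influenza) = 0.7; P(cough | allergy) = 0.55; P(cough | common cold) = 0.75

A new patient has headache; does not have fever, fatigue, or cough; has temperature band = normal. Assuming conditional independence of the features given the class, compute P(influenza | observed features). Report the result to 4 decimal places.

0.7650

influenza: 0.2 × 0.45 × (1−0.15) × (1−0.3) × 0.4 × (1−0.7) = 0.006426
allergy: 0.15 × 0.65 × (1−0.7) × (1−0.95) × 0.5 × (1−0.55) = 0.0003290625
common cold: 0.65 × 0.1 × (1−0.25) × (1−0.55) × 0.3 × (1−0.75) = 0.0016453125
P(influenza | x) = 0.006426 / 0.008400375 ≈ 0.7650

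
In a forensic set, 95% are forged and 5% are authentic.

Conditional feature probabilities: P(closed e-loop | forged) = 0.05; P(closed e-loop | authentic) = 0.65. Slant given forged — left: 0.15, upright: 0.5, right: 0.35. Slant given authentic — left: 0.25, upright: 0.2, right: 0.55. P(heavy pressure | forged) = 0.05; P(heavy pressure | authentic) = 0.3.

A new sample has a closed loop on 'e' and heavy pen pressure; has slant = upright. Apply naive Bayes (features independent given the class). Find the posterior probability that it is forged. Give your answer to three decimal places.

forged: 0.95 × 0.05 × 0.5 × 0.05 = 0.0011875
authentic: 0.05 × 0.65 × 0.2 × 0.3 = 0.00195
P(forged | x) = 0.0011875 / 0.0031375 ≈ 0.378

0.378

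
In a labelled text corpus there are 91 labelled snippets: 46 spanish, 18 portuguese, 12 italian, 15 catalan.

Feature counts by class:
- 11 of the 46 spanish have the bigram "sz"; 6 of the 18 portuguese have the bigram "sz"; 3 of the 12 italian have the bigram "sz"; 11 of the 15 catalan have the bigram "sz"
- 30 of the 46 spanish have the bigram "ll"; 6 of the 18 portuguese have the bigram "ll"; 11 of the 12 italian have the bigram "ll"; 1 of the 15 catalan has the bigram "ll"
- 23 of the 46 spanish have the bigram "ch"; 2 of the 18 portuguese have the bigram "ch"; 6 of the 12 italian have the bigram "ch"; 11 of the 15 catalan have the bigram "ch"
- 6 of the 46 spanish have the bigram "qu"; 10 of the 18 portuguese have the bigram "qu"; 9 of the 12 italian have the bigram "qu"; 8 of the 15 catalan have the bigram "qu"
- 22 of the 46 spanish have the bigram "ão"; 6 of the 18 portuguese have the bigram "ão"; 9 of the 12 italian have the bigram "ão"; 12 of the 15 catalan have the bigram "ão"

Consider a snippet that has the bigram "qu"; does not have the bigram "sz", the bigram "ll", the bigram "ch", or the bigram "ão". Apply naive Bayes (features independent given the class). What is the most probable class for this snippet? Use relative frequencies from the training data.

portuguese

spanish: (46/91) × (35/46) × (16/46) × (23/46) × (6/46) × (24/46) ≈ 0.00455204
portuguese: (18/91) × (12/18) × (12/18) × (16/18) × (10/18) × (12/18) ≈ 0.0289423
italian: (12/91) × (9/12) × (1/12) × (6/12) × (9/12) × (3/12) ≈ 0.000772665
catalan: (15/91) × (4/15) × (14/15) × (4/15) × (8/15) × (3/15) ≈ 0.00116695
Highest score → portuguese.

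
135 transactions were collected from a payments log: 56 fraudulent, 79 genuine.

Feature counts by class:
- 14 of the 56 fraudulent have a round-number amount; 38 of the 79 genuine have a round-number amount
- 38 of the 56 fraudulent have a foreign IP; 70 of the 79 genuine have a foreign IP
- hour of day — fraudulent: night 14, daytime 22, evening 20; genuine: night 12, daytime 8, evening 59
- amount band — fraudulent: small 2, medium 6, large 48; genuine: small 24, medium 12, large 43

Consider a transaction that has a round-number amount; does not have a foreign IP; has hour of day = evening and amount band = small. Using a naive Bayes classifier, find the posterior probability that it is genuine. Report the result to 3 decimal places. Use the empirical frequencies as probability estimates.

fraudulent: (56/135) × (14/56) × (18/56) × (20/56) × (2/56) ≈ 0.00042517
genuine: (79/135) × (38/79) × (9/79) × (59/79) × (24/79) ≈ 0.00727569
P(genuine | x) = 0.00727569 / 0.00770086 ≈ 0.945

0.945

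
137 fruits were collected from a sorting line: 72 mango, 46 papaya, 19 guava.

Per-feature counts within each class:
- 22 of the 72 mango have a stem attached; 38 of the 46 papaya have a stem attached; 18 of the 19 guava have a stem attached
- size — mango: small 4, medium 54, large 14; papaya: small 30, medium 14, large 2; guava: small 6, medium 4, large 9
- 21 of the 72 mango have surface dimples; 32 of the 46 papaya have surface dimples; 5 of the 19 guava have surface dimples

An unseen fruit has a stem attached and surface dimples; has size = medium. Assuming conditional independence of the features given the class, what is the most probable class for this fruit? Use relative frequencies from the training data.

mango: (72/137) × (22/72) × (54/72) × (21/72) ≈ 0.0351277
papaya: (46/137) × (38/46) × (14/46) × (32/46) ≈ 0.0587253
guava: (19/137) × (18/19) × (4/19) × (5/19) ≈ 0.00727905
Highest score → papaya.

papaya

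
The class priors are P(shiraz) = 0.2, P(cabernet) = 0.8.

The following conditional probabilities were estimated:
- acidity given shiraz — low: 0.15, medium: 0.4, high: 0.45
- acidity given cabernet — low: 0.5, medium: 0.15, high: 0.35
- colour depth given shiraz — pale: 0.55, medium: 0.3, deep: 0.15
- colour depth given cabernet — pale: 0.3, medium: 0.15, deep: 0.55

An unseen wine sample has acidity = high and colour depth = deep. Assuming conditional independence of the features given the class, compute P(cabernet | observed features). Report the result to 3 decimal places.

shiraz: 0.2 × 0.45 × 0.15 = 0.0135
cabernet: 0.8 × 0.35 × 0.55 = 0.154
P(cabernet | x) = 0.154 / 0.1675 ≈ 0.919

0.919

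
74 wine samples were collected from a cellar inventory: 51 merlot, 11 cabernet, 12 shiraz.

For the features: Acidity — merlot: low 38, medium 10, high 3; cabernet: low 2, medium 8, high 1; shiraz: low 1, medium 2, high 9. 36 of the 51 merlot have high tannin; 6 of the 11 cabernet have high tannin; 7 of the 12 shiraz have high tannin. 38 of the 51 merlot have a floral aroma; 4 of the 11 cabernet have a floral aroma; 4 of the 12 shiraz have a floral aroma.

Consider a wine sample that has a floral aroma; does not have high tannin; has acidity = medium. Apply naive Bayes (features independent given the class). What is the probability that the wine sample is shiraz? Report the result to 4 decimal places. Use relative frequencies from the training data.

merlot: (51/74) × (10/51) × (15/51) × (38/51) ≈ 0.0296144
cabernet: (11/74) × (8/11) × (5/11) × (4/11) ≈ 0.0178691
shiraz: (12/74) × (2/12) × (5/12) × (4/12) ≈ 0.00375375
P(shiraz | x) = 0.00375375 / 0.05123725 ≈ 0.0733

0.0733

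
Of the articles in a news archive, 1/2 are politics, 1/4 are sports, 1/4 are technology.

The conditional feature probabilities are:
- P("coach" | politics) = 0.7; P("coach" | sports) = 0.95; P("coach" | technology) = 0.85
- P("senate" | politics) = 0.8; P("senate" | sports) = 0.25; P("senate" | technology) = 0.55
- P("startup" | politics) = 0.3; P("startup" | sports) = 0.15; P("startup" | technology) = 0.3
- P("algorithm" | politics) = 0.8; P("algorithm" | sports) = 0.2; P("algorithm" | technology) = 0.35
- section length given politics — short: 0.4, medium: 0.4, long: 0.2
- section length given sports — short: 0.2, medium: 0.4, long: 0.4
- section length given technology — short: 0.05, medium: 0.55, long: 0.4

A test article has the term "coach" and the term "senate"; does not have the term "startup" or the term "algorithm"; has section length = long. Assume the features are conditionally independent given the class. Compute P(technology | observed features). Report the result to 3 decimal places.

0.470

politics: 0.5 × 0.7 × 0.8 × (1−0.3) × (1−0.8) × 0.2 = 0.00784
sports: 0.25 × 0.95 × 0.25 × (1−0.15) × (1−0.2) × 0.4 = 0.01615
technology: 0.25 × 0.85 × 0.55 × (1−0.3) × (1−0.35) × 0.4 = 0.02127125
P(technology | x) = 0.02127125 / 0.04526125 ≈ 0.470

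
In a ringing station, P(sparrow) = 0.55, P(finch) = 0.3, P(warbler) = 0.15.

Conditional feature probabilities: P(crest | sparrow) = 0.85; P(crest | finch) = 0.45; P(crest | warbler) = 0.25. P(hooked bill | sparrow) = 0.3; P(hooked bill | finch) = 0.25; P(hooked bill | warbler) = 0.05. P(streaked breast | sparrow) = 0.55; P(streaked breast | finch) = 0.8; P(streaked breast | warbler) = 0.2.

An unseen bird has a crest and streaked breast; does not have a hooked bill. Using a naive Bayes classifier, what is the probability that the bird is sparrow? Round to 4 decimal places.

0.6713

sparrow: 0.55 × 0.85 × (1−0.3) × 0.55 = 0.1799875
finch: 0.3 × 0.45 × (1−0.25) × 0.8 = 0.081
warbler: 0.15 × 0.25 × (1−0.05) × 0.2 = 0.007125
P(sparrow | x) = 0.1799875 / 0.2681125 ≈ 0.6713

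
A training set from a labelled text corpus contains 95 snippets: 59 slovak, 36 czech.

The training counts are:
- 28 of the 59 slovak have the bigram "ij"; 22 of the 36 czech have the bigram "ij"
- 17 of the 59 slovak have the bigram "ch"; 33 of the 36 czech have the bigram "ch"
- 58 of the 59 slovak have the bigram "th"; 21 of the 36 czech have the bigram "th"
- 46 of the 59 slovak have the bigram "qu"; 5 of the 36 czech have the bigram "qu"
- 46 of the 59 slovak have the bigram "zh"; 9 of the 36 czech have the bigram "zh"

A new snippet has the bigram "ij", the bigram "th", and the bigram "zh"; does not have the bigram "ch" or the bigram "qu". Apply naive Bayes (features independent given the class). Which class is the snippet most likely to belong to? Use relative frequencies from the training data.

slovak: (59/95) × (28/59) × (42/59) × (58/59) × (13/59) × (46/59) ≈ 0.0354327
czech: (36/95) × (22/36) × (3/36) × (21/36) × (31/36) × (9/36) ≈ 0.00242345
Highest score → slovak.

slovak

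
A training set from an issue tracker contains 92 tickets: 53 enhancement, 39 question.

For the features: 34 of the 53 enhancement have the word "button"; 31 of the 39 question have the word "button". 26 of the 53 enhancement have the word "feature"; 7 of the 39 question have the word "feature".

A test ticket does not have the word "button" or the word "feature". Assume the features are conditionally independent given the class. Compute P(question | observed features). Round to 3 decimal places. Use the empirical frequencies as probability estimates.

enhancement: (53/92) × (19/53) × (27/53) ≈ 0.105209
question: (39/92) × (8/39) × (32/39) ≈ 0.0713489
P(question | x) = 0.0713489 / 0.1765579 ≈ 0.404

0.404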